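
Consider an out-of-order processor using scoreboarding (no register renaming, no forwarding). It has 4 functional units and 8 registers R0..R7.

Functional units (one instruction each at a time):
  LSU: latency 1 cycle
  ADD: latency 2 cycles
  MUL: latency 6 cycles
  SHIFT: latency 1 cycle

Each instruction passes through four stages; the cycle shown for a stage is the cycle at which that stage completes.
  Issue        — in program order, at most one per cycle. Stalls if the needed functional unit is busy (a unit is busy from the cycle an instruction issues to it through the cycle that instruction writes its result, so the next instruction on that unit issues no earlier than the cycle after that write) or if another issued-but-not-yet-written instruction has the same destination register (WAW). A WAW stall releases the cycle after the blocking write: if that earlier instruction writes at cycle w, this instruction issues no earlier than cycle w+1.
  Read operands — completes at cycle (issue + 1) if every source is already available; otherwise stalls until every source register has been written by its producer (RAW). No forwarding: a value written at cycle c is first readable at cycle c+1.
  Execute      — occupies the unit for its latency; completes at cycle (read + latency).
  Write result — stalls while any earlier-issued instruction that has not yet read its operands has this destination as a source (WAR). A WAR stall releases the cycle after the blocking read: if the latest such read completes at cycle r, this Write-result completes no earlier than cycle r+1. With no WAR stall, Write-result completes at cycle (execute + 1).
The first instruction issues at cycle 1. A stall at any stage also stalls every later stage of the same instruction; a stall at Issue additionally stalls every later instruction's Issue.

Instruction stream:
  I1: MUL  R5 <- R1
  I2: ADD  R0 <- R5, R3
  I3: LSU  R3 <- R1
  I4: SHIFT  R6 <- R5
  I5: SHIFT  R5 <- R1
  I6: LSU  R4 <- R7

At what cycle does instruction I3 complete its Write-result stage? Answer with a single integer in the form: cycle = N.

1) issue 1, read 2, done 8, write 9
2) issue 2, read 10, done 12, write 13  <RAW R5: wait I1 write@9>
3) issue 3, read 4, done 5, write 11  <WAR R3: wait I2 read@10>
4) issue 4, read 10, done 11, write 12  <RAW R5: wait I1 write@9>
5) issue 13, read 14, done 15, write 16  <struct: SHIFT busy until I4 writes@12>
6) issue 14, read 15, done 16, write 17

cycle = 11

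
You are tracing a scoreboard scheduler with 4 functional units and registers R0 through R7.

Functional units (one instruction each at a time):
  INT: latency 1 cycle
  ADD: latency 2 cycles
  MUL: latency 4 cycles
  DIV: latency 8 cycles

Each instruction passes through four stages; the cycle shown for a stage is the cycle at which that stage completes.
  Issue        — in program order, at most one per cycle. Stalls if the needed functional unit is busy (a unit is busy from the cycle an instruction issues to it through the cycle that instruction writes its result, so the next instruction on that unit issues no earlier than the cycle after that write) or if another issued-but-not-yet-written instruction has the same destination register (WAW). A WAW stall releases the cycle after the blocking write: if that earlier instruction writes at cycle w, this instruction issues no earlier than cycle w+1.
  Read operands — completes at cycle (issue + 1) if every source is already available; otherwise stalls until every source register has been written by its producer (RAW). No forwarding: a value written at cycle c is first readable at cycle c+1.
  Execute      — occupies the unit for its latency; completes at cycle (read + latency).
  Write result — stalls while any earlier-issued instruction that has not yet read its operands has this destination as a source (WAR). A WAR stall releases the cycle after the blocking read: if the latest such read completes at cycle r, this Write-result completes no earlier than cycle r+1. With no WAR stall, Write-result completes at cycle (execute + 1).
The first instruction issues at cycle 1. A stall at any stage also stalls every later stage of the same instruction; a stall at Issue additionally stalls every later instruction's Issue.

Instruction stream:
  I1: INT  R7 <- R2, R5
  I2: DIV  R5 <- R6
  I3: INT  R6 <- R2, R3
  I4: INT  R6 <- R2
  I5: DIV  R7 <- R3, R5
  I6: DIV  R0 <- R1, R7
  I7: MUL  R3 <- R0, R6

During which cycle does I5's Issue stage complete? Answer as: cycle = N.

t=1  I1→INT
t=2  I1 RO; I2→DIV
t=3  I1 EX; I2 RO
t=4  I1 WR R7
t=5  I3→INT
t=6  I3 RO
t=7  I3 EX
t=8  I3 WR R6
t=9  I4→INT
t=10  I4 RO
t=11  I2 EX; I4 EX
t=12  I2 WR R5; I4 WR R6
t=13  I5→DIV
t=14  I5 RO
t=22  I5 EX
t=23  I5 WR R7
t=24  I6→DIV
t=25  I6 RO; I7→MUL
t=33  I6 EX
t=34  I6 WR R0
t=35  I7 RO
t=39  I7 EX
t=40  I7 WR R3

cycle = 13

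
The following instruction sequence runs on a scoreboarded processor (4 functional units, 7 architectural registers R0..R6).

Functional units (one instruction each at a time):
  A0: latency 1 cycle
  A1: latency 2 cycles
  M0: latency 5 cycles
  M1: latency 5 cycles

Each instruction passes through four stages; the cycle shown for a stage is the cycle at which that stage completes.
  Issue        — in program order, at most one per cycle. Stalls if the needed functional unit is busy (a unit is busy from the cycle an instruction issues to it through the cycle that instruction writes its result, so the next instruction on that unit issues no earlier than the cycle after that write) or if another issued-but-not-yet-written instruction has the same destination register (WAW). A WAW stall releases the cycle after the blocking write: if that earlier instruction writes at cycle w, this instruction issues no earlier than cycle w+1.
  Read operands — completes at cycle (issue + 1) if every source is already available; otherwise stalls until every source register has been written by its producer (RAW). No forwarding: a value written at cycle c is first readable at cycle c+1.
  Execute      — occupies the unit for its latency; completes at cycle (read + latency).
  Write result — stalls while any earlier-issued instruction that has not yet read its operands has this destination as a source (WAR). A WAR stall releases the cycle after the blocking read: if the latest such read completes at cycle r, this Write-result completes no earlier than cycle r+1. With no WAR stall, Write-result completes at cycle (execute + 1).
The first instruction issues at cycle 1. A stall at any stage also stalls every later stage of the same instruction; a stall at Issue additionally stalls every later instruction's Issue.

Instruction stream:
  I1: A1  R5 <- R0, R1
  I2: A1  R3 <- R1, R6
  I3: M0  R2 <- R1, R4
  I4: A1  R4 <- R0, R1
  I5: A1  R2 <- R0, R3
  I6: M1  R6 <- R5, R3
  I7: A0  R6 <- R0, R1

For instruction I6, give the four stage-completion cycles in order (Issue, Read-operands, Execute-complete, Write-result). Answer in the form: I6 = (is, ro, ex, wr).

t=1  I1 dispatched to A1
t=2  I1 operands ready
t=4  I1 complete
t=5  R5←I1
t=6  I2 dispatched to A1
t=7  I2 operands ready, I3 dispatched to M0
t=8  I3 operands ready
t=9  I2 complete
t=10  R3←I2
t=11  I4 dispatched to A1
t=12  I4 operands ready
t=13  I3 complete
t=14  R2←I3, I4 complete
t=15  R4←I4
t=16  I5 dispatched to A1
t=17  I5 operands ready, I6 dispatched to M1
t=18  I6 operands ready
t=19  I5 complete
t=20  R2←I5
t=23  I6 complete
t=24  R6←I6
t=25  I7 dispatched to A0
t=26  I7 operands ready
t=27  I7 complete
t=28  R6←I7

I6 = (17, 18, 23, 24)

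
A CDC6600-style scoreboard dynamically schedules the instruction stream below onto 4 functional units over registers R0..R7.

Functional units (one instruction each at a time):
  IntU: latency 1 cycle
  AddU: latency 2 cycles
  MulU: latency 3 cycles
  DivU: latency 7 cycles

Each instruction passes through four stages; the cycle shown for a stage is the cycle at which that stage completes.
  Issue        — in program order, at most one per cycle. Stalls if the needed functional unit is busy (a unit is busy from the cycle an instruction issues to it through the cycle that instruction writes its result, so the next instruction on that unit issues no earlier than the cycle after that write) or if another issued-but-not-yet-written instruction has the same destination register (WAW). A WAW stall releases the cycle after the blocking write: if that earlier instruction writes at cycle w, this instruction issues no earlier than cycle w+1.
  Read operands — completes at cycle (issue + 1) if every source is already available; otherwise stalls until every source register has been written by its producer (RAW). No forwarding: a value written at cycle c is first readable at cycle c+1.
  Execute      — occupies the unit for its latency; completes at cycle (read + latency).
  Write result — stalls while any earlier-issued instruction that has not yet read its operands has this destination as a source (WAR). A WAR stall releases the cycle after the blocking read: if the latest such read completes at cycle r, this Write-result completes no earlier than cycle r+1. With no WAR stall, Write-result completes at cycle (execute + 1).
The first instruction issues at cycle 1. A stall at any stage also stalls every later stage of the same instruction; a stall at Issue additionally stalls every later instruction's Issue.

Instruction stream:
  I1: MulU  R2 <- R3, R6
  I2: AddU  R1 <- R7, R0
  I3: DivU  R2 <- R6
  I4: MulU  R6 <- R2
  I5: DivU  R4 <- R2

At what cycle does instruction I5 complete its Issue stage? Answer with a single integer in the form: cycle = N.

c1: issue I1 (MulU)
c2: I1 read-ops, issue I2 (AddU)
c3: I2 read-ops
c5: I1 finished on MulU, I2 finished on AddU
c6: I1→R2, I2→R1
c7: issue I3 (DivU)
c8: I3 read-ops, issue I4 (MulU)
c15: I3 finished on DivU
c16: I3→R2
c17: I4 read-ops, issue I5 (DivU)
c18: I5 read-ops
c20: I4 finished on MulU
c21: I4→R6
c25: I5 finished on DivU
c26: I5→R4

cycle = 17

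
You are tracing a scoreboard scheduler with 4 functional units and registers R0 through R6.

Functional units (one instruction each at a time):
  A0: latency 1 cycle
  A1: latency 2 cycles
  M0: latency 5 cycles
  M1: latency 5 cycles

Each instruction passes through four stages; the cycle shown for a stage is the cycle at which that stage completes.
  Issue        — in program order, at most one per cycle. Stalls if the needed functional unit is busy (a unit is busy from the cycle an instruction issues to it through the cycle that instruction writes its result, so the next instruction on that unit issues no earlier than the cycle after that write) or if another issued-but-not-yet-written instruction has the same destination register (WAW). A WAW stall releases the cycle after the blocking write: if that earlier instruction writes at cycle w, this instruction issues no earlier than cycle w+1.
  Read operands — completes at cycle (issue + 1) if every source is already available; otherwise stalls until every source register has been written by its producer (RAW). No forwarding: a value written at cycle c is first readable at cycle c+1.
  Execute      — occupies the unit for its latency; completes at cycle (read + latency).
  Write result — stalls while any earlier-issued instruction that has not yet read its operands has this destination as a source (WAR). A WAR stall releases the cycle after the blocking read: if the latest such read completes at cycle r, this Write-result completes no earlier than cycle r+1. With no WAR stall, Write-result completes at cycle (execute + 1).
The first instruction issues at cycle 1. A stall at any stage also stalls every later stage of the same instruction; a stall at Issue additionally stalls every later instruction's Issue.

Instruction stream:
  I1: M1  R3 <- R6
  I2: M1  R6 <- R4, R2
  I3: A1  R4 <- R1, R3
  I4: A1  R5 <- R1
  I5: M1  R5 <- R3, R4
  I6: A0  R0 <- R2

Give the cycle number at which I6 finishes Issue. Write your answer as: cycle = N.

c1: issue I1 (M1)
c2: I1 read-ops
c7: I1 finished on M1
c8: I1→R3
c9: issue I2 (M1)
c10: I2 read-ops; issue I3 (A1)
c11: I3 read-ops
c13: I3 finished on A1
c14: I3→R4
c15: I2 finished on M1; issue I4 (A1)
c16: I2→R6; I4 read-ops
c18: I4 finished on A1
c19: I4→R5
c20: issue I5 (M1)
c21: I5 read-ops; issue I6 (A0)
c22: I6 read-ops
c23: I6 finished on A0
c24: I6→R0
c26: I5 finished on M1
c27: I5→R5

cycle = 21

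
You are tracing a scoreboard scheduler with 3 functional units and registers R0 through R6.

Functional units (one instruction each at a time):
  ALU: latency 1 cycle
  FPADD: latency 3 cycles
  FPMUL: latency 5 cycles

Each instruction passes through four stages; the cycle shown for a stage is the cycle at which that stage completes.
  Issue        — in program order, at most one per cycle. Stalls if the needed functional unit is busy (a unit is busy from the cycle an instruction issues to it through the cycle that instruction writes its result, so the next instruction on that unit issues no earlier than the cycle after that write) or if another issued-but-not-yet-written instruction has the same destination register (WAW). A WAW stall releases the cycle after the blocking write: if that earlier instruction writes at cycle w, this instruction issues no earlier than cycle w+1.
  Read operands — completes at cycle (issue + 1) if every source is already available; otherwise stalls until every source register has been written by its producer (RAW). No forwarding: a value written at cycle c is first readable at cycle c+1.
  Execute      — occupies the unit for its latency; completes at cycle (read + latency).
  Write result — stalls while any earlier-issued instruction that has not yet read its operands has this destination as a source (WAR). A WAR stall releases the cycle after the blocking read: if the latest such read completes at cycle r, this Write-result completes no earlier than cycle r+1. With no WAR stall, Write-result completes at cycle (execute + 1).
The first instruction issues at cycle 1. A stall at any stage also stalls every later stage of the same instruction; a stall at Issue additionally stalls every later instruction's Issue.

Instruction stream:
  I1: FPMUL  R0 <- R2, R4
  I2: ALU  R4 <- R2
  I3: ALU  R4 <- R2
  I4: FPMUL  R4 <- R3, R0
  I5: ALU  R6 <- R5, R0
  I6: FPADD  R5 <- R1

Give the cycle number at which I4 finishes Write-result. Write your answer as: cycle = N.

cycle = 17

c1: I1 issues→FPMUL
c2: I1 reads; I2 issues→ALU
c3: I2 reads
c4: I2 exec-done
c5: I2 writes R4
c6: I3 issues→ALU
c7: I1 exec-done; I3 reads
c8: I1 writes R0; I3 exec-done
c9: I3 writes R4
c10: I4 issues→FPMUL
c11: I4 reads; I5 issues→ALU
c12: I5 reads; I6 issues→FPADD
c13: I5 exec-done; I6 reads
c14: I5 writes R6
c16: I4 exec-done; I6 exec-done
c17: I4 writes R4; I6 writes R5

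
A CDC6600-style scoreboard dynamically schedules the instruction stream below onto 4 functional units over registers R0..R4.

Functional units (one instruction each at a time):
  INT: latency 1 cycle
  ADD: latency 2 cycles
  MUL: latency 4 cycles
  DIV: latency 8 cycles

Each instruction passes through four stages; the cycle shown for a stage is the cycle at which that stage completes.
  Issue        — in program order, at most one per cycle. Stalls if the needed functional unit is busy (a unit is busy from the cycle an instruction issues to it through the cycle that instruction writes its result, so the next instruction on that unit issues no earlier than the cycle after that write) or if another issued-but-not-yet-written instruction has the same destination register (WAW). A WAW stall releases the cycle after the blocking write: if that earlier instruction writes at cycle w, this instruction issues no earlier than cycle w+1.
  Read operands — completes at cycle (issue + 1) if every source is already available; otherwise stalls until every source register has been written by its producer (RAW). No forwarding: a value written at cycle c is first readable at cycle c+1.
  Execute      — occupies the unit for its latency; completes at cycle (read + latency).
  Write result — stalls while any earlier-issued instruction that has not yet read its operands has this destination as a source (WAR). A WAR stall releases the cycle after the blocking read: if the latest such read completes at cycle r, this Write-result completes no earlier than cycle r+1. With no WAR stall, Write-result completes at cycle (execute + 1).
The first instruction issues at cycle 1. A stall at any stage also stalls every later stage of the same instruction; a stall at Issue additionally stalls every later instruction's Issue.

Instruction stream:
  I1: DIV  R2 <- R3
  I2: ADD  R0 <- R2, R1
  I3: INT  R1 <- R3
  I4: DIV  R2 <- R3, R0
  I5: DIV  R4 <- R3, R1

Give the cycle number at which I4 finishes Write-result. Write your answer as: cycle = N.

cycle = 25

[I1] 1/2/10/11
[I2] 2/12/14/15  (RAW R2: wait I1 write@11)
[I3] 3/4/5/13  (WAR R1: wait I2 read@12)
[I4] 12/16/24/25  (struct: DIV busy until I1 writes@11; RAW R0: wait I2 write@15)
[I5] 26/27/35/36  (struct: DIV busy until I4 writes@25)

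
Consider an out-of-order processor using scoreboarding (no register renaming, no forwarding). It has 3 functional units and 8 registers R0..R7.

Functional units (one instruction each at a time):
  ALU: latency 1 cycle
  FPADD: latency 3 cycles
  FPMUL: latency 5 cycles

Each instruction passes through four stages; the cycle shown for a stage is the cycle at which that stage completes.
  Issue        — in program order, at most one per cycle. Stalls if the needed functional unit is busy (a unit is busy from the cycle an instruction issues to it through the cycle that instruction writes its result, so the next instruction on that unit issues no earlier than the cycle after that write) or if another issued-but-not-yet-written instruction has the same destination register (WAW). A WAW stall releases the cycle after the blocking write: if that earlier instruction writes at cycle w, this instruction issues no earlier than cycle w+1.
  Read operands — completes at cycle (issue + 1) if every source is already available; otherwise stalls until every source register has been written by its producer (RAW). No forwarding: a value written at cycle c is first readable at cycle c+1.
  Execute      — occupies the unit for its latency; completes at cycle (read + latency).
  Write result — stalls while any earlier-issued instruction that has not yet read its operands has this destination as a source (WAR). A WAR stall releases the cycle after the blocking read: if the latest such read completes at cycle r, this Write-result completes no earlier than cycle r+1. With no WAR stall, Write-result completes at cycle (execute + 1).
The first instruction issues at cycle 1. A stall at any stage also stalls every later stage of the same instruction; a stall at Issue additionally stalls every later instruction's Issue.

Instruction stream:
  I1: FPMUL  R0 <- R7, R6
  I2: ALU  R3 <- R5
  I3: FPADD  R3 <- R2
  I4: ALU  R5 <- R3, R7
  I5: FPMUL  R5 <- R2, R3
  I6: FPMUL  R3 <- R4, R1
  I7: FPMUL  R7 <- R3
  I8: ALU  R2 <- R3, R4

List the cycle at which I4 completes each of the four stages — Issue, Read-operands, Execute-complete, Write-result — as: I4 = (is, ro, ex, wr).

I1  is:1  ro:2  ex:7  wr:8
I2  is:2  ro:3  ex:4  wr:5
I3  is:6  ro:7  ex:10  wr:11  — WAW R3: wait I2 write@5
I4  is:7  ro:12  ex:13  wr:14  — RAW R3: wait I3 write@11
I5  is:15  ro:16  ex:21  wr:22  — WAW R5: wait I4 write@14
I6  is:23  ro:24  ex:29  wr:30  — struct: FPMUL busy until I5 writes@22
I7  is:31  ro:32  ex:37  wr:38  — struct: FPMUL busy until I6 writes@30
I8  is:32  ro:33  ex:34  wr:35

I4 = (7, 12, 13, 14)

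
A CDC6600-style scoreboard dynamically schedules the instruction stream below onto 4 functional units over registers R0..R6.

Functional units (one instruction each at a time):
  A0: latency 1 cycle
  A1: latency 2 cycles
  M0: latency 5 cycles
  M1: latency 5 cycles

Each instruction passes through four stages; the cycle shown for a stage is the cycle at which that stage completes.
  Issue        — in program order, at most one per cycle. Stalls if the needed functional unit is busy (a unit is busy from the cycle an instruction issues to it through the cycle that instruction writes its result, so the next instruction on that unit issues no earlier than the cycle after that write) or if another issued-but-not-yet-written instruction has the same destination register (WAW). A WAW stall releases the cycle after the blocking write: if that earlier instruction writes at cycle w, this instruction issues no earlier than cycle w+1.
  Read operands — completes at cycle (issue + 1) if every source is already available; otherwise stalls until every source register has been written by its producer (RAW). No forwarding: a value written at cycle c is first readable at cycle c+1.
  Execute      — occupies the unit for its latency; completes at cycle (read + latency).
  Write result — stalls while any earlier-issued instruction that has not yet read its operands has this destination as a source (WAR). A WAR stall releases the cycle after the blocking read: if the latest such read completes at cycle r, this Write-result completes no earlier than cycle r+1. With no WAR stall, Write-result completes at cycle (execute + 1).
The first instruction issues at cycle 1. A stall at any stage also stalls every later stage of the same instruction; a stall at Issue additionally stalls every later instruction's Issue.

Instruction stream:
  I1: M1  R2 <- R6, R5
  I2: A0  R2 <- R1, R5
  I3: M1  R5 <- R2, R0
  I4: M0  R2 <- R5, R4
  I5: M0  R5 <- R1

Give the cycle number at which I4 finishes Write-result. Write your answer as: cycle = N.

cycle = 26

t=1  I1→M1
t=2  I1 RO
t=7  I1 EX
t=8  I1 WR R2
t=9  I2→A0
t=10  I2 RO, I3→M1
t=11  I2 EX
t=12  I2 WR R2
t=13  I3 RO, I4→M0
t=18  I3 EX
t=19  I3 WR R5
t=20  I4 RO
t=25  I4 EX
t=26  I4 WR R2
t=27  I5→M0
t=28  I5 RO
t=33  I5 EX
t=34  I5 WR R5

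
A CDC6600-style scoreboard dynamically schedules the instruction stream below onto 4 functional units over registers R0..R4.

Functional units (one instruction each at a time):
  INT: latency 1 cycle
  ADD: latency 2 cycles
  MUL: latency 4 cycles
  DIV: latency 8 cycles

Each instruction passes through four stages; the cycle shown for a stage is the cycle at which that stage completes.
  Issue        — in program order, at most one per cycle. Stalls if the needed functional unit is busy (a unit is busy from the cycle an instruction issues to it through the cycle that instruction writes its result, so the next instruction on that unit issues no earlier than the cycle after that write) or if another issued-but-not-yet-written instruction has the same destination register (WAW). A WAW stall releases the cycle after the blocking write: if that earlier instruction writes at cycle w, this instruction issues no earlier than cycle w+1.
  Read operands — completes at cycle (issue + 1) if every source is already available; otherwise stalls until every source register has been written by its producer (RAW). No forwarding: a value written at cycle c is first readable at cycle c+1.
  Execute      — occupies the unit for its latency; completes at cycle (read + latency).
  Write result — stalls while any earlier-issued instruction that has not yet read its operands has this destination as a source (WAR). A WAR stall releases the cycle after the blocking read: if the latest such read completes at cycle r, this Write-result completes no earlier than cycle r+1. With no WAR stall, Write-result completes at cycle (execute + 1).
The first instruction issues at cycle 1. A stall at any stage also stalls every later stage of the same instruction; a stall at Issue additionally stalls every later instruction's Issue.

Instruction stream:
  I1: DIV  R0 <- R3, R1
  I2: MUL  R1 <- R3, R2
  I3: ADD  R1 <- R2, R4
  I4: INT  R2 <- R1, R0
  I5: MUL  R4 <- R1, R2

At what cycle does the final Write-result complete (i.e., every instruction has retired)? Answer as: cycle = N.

[1] I1 dispatched to DIV
[2] I1 operands ready; I2 dispatched to MUL
[3] I2 operands ready
[7] I2 complete
[8] R1←I2
[9] I3 dispatched to ADD
[10] I1 complete; I3 operands ready; I4 dispatched to INT
[11] R0←I1; I5 dispatched to MUL
[12] I3 complete
[13] R1←I3
[14] I4 operands ready
[15] I4 complete
[16] R2←I4
[17] I5 operands ready
[21] I5 complete
[22] R4←I5

cycle = 22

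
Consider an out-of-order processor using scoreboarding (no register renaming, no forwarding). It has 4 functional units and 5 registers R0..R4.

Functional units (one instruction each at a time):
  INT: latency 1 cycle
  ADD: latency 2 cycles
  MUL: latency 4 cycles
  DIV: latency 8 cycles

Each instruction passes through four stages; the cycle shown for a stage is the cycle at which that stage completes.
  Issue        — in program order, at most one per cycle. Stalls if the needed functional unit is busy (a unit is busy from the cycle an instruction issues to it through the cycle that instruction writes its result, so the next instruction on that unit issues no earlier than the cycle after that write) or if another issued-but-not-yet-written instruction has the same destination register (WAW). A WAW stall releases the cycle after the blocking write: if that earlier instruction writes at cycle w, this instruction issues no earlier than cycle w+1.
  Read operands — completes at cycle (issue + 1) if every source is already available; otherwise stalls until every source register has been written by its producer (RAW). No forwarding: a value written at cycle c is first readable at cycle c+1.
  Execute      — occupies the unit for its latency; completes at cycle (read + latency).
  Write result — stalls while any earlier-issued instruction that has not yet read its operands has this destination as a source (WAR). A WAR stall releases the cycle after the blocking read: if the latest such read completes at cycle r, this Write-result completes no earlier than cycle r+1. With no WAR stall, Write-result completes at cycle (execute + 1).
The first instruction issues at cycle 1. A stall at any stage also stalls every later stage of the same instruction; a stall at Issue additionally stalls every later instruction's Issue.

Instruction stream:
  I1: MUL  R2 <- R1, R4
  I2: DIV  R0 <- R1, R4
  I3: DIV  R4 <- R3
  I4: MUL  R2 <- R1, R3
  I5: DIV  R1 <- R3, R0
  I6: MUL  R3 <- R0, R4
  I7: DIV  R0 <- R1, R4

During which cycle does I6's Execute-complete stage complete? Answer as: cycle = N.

I1  is:1  ro:2  ex:6  wr:7
I2  is:2  ro:3  ex:11  wr:12
I3  is:13  ro:14  ex:22  wr:23  — struct: DIV busy until I2 writes@12
I4  is:14  ro:15  ex:19  wr:20
I5  is:24  ro:25  ex:33  wr:34  — struct: DIV busy until I3 writes@23
I6  is:25  ro:26  ex:30  wr:31
I7  is:35  ro:36  ex:44  wr:45  — struct: DIV busy until I5 writes@34

cycle = 30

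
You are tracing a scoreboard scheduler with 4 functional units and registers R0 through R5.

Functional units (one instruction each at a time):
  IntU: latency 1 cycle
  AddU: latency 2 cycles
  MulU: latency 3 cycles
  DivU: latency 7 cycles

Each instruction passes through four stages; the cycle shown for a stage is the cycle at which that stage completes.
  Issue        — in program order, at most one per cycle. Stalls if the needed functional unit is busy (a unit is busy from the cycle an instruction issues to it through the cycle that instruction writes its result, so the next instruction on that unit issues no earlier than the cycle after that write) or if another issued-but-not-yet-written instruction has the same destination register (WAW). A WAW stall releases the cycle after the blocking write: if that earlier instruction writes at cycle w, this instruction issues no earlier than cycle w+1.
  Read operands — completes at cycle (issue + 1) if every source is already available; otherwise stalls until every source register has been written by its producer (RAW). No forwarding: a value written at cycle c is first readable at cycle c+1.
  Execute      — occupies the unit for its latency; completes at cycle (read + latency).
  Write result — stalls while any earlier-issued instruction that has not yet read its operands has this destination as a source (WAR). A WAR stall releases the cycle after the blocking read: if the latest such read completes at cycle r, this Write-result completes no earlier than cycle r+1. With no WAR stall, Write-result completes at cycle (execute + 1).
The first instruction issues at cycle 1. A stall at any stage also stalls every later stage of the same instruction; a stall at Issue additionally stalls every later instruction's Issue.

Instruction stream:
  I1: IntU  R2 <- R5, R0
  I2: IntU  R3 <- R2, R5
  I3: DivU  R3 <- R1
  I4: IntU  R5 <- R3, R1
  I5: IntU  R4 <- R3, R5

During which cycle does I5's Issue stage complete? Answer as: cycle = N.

cycle = 22

t=1  issue I1 (IntU)
t=2  I1 read-ops
t=3  I1 finished on IntU
t=4  I1→R2
t=5  issue I2 (IntU)
t=6  I2 read-ops
t=7  I2 finished on IntU
t=8  I2→R3
t=9  issue I3 (DivU)
t=10  I3 read-ops · issue I4 (IntU)
t=17  I3 finished on DivU
t=18  I3→R3
t=19  I4 read-ops
t=20  I4 finished on IntU
t=21  I4→R5
t=22  issue I5 (IntU)
t=23  I5 read-ops
t=24  I5 finished on IntU
t=25  I5→R4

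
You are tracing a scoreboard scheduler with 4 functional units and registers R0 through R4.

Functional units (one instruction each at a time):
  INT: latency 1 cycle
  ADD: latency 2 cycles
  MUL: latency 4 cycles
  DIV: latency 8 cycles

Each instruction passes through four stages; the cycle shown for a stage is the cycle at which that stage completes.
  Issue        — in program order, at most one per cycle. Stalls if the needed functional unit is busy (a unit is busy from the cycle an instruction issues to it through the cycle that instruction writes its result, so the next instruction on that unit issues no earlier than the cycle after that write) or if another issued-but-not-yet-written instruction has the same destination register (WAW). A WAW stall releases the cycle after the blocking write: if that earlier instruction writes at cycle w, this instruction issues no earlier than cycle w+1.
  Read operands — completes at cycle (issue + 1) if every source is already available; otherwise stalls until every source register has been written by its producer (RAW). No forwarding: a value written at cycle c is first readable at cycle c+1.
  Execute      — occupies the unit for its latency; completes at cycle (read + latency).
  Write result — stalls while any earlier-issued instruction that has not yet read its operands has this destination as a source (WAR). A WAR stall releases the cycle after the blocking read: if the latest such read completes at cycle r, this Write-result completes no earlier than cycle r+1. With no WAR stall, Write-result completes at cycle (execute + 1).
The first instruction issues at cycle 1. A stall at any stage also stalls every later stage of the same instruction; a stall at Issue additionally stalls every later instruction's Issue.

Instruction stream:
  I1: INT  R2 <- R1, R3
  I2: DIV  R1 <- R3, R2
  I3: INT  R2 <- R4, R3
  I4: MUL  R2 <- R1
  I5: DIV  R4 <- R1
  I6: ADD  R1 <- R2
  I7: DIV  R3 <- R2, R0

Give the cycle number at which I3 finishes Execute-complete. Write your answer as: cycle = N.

[I1] 1/2/3/4
[I2] 2/5/13/14  (RAW R2: wait I1 write@4)
[I3] 5/6/7/8  (struct: INT busy until I1 writes@4)
[I4] 9/15/19/20  (WAW R2: wait I3 write@8; RAW R1: wait I2 write@14)
[I5] 15/16/24/25  (struct: DIV busy until I2 writes@14)
[I6] 16/21/23/24  (RAW R2: wait I4 write@20)
[I7] 26/27/35/36  (struct: DIV busy until I5 writes@25)

cycle = 7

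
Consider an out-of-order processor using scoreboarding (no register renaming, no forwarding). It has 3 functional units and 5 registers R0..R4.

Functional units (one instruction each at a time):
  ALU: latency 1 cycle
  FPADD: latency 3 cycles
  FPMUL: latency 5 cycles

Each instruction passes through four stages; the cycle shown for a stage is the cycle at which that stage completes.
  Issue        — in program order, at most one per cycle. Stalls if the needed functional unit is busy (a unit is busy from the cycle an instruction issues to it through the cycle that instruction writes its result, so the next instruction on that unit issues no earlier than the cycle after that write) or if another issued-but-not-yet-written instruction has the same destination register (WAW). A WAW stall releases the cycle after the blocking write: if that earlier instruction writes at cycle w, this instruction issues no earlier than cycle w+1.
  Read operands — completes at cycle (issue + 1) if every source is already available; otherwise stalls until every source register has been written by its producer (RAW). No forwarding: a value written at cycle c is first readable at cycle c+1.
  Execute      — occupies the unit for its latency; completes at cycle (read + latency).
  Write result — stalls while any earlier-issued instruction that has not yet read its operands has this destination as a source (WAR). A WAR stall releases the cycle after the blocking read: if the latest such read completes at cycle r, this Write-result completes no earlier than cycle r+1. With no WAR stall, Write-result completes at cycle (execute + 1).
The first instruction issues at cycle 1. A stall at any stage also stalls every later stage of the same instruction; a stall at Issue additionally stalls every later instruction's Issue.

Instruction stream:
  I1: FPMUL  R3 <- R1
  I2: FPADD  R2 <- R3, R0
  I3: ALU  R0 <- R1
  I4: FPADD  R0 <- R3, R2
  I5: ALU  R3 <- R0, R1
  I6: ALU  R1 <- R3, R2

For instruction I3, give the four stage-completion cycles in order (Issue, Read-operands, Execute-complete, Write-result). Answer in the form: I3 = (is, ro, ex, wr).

cycle 1: issue I1 (FPMUL)
cycle 2: I1 read-ops · issue I2 (FPADD)
cycle 3: issue I3 (ALU)
cycle 4: I3 read-ops
cycle 5: I3 finished on ALU
cycle 7: I1 finished on FPMUL
cycle 8: I1→R3
cycle 9: I2 read-ops
cycle 10: I3→R0
cycle 12: I2 finished on FPADD
cycle 13: I2→R2
cycle 14: issue I4 (FPADD)
cycle 15: I4 read-ops · issue I5 (ALU)
cycle 18: I4 finished on FPADD
cycle 19: I4→R0
cycle 20: I5 read-ops
cycle 21: I5 finished on ALU
cycle 22: I5→R3
cycle 23: issue I6 (ALU)
cycle 24: I6 read-ops
cycle 25: I6 finished on ALU
cycle 26: I6→R1

I3 = (3, 4, 5, 10)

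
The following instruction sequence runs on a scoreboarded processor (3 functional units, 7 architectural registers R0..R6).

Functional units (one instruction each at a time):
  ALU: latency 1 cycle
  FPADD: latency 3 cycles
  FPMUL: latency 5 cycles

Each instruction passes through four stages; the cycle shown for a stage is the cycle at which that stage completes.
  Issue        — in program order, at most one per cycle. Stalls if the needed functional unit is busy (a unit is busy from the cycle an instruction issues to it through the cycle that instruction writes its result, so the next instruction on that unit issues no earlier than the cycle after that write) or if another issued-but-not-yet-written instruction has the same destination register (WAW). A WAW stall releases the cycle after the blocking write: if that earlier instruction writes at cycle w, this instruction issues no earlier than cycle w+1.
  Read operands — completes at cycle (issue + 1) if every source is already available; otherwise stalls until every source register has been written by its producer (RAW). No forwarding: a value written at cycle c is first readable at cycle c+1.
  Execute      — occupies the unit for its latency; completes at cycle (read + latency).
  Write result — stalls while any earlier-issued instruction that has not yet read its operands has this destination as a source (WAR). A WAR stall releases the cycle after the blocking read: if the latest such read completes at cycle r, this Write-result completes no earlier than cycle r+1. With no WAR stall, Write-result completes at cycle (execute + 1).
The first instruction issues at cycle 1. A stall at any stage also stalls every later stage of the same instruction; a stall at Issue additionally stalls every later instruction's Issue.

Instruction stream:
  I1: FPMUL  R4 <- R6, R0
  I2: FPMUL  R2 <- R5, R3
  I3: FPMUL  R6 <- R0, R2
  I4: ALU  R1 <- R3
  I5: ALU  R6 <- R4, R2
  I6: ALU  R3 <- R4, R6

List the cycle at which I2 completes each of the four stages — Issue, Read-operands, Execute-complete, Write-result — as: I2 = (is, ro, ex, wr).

I2 = (9, 10, 15, 16)

cycle 1: I1 dispatched to FPMUL
cycle 2: I1 operands ready
cycle 7: I1 complete
cycle 8: R4←I1
cycle 9: I2 dispatched to FPMUL
cycle 10: I2 operands ready
cycle 15: I2 complete
cycle 16: R2←I2
cycle 17: I3 dispatched to FPMUL
cycle 18: I3 operands ready; I4 dispatched to ALU
cycle 19: I4 operands ready
cycle 20: I4 complete
cycle 21: R1←I4
cycle 23: I3 complete
cycle 24: R6←I3
cycle 25: I5 dispatched to ALU
cycle 26: I5 operands ready
cycle 27: I5 complete
cycle 28: R6←I5
cycle 29: I6 dispatched to ALU
cycle 30: I6 operands ready
cycle 31: I6 complete
cycle 32: R3←I6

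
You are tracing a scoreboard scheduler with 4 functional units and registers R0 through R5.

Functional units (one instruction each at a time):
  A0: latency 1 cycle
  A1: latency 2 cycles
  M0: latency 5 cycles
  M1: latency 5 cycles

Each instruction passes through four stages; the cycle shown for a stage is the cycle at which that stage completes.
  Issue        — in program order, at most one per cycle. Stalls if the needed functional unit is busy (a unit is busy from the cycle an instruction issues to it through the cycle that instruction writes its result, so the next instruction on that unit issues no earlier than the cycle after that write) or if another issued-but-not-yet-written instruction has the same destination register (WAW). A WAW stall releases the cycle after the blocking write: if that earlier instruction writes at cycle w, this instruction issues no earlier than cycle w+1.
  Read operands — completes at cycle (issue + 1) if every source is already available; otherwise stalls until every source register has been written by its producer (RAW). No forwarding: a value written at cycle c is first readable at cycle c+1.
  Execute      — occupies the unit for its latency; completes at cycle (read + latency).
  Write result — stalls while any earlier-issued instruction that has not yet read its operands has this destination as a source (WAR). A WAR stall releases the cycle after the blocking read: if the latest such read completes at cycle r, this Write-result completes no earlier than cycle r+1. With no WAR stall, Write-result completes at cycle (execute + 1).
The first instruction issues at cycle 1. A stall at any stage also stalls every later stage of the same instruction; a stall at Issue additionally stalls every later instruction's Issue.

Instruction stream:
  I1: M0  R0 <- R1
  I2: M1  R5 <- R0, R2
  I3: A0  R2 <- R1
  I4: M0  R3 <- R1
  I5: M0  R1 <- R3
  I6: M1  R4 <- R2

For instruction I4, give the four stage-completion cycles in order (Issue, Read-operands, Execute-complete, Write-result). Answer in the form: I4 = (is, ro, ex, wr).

I1: IS=1 RO=2 EX=7 WR=8
I2: IS=2 RO=9 EX=14 WR=15  [RAW R0: wait I1 write@8]
I3: IS=3 RO=4 EX=5 WR=10  [WAR R2: wait I2 read@9]
I4: IS=9 RO=10 EX=15 WR=16  [struct: M0 busy until I1 writes@8]
I5: IS=17 RO=18 EX=23 WR=24  [struct: M0 busy until I4 writes@16]
I6: IS=18 RO=19 EX=24 WR=25

I4 = (9, 10, 15, 16)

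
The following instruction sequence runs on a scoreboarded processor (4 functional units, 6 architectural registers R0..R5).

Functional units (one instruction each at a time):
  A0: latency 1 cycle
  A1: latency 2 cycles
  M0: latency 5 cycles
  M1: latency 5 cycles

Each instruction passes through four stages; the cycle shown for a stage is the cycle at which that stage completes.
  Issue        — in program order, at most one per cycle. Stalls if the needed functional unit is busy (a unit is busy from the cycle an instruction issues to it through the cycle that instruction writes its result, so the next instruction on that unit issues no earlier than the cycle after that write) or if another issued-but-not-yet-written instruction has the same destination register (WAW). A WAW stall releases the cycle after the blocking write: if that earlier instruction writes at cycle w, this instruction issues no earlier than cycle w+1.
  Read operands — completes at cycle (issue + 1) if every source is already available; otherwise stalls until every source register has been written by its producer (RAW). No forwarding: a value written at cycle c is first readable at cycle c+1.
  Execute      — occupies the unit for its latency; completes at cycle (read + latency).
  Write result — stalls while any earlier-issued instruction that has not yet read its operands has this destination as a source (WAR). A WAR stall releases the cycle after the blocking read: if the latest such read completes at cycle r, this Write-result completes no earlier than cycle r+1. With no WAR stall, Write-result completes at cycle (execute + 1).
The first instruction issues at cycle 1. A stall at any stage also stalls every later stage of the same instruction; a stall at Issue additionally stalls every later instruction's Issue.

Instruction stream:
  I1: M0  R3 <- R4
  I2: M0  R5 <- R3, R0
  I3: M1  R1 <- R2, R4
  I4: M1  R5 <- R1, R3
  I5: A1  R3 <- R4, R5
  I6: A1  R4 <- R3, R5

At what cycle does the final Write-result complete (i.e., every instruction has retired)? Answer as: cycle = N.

I1: IS=1 RO=2 EX=7 WR=8
I2: IS=9 RO=10 EX=15 WR=16  [struct: M0 busy until I1 writes@8]
I3: IS=10 RO=11 EX=16 WR=17
I4: IS=18 RO=19 EX=24 WR=25  [struct: M1 busy until I3 writes@17]
I5: IS=19 RO=26 EX=28 WR=29  [RAW R5: wait I4 write@25]
I6: IS=30 RO=31 EX=33 WR=34  [struct: A1 busy until I5 writes@29]

cycle = 34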